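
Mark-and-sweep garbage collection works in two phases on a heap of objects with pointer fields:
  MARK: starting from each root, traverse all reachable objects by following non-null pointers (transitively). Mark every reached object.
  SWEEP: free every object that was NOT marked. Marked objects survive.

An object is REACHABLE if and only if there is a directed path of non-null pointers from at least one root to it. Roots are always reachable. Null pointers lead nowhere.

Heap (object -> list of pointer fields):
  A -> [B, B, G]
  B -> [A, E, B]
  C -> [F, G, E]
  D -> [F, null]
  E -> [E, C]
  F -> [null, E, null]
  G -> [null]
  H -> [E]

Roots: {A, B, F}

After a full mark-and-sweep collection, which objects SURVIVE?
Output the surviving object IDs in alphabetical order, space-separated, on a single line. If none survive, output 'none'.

Answer: A B C E F G

Derivation:
Roots: A B F
Mark A: refs=B B G, marked=A
Mark B: refs=A E B, marked=A B
Mark F: refs=null E null, marked=A B F
Mark G: refs=null, marked=A B F G
Mark E: refs=E C, marked=A B E F G
Mark C: refs=F G E, marked=A B C E F G
Unmarked (collected): D H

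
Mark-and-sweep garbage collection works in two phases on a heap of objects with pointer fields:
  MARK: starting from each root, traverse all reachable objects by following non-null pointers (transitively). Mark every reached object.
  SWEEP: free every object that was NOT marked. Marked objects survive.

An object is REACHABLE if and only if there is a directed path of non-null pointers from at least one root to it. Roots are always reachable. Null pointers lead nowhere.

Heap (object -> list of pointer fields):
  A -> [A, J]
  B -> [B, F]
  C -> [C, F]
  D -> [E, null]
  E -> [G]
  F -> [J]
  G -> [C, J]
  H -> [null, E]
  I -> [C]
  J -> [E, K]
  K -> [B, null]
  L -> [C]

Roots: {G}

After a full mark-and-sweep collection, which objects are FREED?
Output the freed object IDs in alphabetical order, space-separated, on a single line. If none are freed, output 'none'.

Roots: G
Mark G: refs=C J, marked=G
Mark C: refs=C F, marked=C G
Mark J: refs=E K, marked=C G J
Mark F: refs=J, marked=C F G J
Mark E: refs=G, marked=C E F G J
Mark K: refs=B null, marked=C E F G J K
Mark B: refs=B F, marked=B C E F G J K
Unmarked (collected): A D H I L

Answer: A D H I L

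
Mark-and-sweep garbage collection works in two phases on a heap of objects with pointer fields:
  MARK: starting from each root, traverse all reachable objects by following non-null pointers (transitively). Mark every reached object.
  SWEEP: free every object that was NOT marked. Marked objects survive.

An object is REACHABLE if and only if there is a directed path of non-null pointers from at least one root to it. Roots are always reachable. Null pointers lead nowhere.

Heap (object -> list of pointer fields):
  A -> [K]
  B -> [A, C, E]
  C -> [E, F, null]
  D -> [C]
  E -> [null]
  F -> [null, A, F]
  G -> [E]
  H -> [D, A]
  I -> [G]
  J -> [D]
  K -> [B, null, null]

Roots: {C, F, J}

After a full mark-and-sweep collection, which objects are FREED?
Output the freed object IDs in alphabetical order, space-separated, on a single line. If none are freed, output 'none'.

Roots: C F J
Mark C: refs=E F null, marked=C
Mark F: refs=null A F, marked=C F
Mark J: refs=D, marked=C F J
Mark E: refs=null, marked=C E F J
Mark A: refs=K, marked=A C E F J
Mark D: refs=C, marked=A C D E F J
Mark K: refs=B null null, marked=A C D E F J K
Mark B: refs=A C E, marked=A B C D E F J K
Unmarked (collected): G H I

Answer: G H I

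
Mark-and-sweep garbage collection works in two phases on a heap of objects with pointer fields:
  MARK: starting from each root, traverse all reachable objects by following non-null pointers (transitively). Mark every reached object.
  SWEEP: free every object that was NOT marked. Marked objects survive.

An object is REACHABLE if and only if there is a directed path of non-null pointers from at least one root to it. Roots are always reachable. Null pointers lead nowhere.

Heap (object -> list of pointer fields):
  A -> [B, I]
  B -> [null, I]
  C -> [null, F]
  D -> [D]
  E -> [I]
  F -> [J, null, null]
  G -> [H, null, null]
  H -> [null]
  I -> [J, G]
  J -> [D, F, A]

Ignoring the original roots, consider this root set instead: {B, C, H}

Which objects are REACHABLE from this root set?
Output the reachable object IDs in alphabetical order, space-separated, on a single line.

Answer: A B C D F G H I J

Derivation:
Roots: B C H
Mark B: refs=null I, marked=B
Mark C: refs=null F, marked=B C
Mark H: refs=null, marked=B C H
Mark I: refs=J G, marked=B C H I
Mark F: refs=J null null, marked=B C F H I
Mark J: refs=D F A, marked=B C F H I J
Mark G: refs=H null null, marked=B C F G H I J
Mark D: refs=D, marked=B C D F G H I J
Mark A: refs=B I, marked=A B C D F G H I J
Unmarked (collected): E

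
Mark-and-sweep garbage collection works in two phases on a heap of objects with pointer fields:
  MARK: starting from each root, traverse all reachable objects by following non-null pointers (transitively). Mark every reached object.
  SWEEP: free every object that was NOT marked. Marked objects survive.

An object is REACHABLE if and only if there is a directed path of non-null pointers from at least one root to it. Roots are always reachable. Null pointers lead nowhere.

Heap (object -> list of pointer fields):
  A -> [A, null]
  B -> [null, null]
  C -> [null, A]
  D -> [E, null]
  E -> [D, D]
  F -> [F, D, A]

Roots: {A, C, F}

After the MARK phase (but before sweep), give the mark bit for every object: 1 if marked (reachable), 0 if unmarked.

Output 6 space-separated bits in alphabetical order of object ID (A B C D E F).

Roots: A C F
Mark A: refs=A null, marked=A
Mark C: refs=null A, marked=A C
Mark F: refs=F D A, marked=A C F
Mark D: refs=E null, marked=A C D F
Mark E: refs=D D, marked=A C D E F
Unmarked (collected): B

Answer: 1 0 1 1 1 1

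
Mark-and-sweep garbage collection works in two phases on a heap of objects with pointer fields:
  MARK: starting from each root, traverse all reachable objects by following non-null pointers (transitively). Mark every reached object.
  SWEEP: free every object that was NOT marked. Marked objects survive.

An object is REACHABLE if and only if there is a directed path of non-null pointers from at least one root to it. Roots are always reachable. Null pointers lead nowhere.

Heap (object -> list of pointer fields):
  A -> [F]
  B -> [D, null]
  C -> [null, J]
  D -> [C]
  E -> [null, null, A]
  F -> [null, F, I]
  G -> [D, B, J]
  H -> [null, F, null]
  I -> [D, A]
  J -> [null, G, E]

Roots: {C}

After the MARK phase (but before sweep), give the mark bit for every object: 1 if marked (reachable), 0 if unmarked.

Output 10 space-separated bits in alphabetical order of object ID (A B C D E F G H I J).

Roots: C
Mark C: refs=null J, marked=C
Mark J: refs=null G E, marked=C J
Mark G: refs=D B J, marked=C G J
Mark E: refs=null null A, marked=C E G J
Mark D: refs=C, marked=C D E G J
Mark B: refs=D null, marked=B C D E G J
Mark A: refs=F, marked=A B C D E G J
Mark F: refs=null F I, marked=A B C D E F G J
Mark I: refs=D A, marked=A B C D E F G I J
Unmarked (collected): H

Answer: 1 1 1 1 1 1 1 0 1 1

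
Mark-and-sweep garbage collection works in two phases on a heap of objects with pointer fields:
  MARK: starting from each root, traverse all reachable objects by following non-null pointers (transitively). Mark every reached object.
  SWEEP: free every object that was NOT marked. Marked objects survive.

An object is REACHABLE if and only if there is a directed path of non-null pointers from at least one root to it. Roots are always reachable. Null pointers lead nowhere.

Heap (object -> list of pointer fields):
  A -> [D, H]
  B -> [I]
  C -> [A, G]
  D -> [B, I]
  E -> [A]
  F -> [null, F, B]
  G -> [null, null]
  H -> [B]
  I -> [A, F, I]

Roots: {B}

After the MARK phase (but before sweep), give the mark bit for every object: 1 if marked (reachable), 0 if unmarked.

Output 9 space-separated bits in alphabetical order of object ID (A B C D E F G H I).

Answer: 1 1 0 1 0 1 0 1 1

Derivation:
Roots: B
Mark B: refs=I, marked=B
Mark I: refs=A F I, marked=B I
Mark A: refs=D H, marked=A B I
Mark F: refs=null F B, marked=A B F I
Mark D: refs=B I, marked=A B D F I
Mark H: refs=B, marked=A B D F H I
Unmarked (collected): C E G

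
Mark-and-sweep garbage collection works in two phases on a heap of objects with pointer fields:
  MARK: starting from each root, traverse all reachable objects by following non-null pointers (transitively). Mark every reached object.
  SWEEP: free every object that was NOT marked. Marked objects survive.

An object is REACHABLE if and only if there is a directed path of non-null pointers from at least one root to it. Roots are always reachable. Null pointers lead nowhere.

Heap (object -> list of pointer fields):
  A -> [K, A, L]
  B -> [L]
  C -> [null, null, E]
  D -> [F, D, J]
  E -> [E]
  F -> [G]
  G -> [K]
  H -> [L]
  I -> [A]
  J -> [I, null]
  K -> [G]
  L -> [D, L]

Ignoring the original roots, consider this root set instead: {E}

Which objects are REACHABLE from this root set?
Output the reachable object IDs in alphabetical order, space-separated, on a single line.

Answer: E

Derivation:
Roots: E
Mark E: refs=E, marked=E
Unmarked (collected): A B C D F G H I J K L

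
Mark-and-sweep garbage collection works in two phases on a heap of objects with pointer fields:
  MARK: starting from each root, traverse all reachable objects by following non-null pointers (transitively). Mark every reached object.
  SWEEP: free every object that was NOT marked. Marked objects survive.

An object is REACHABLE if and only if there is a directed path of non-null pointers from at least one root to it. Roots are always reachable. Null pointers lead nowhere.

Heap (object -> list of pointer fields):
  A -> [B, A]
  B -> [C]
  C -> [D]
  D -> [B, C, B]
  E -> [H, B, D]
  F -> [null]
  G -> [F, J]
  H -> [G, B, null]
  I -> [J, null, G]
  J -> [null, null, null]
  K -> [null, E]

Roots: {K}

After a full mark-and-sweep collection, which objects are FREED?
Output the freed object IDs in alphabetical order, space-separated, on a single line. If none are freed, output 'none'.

Roots: K
Mark K: refs=null E, marked=K
Mark E: refs=H B D, marked=E K
Mark H: refs=G B null, marked=E H K
Mark B: refs=C, marked=B E H K
Mark D: refs=B C B, marked=B D E H K
Mark G: refs=F J, marked=B D E G H K
Mark C: refs=D, marked=B C D E G H K
Mark F: refs=null, marked=B C D E F G H K
Mark J: refs=null null null, marked=B C D E F G H J K
Unmarked (collected): A I

Answer: A I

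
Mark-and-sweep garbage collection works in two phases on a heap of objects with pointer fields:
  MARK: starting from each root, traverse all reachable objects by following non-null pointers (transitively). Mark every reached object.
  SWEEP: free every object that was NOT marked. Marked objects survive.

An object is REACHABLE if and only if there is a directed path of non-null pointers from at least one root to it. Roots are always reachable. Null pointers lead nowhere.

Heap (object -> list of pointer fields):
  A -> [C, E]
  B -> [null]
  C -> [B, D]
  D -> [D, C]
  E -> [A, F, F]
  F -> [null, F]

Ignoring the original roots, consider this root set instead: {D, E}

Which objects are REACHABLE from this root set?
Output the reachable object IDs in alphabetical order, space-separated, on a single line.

Roots: D E
Mark D: refs=D C, marked=D
Mark E: refs=A F F, marked=D E
Mark C: refs=B D, marked=C D E
Mark A: refs=C E, marked=A C D E
Mark F: refs=null F, marked=A C D E F
Mark B: refs=null, marked=A B C D E F
Unmarked (collected): (none)

Answer: A B C D E F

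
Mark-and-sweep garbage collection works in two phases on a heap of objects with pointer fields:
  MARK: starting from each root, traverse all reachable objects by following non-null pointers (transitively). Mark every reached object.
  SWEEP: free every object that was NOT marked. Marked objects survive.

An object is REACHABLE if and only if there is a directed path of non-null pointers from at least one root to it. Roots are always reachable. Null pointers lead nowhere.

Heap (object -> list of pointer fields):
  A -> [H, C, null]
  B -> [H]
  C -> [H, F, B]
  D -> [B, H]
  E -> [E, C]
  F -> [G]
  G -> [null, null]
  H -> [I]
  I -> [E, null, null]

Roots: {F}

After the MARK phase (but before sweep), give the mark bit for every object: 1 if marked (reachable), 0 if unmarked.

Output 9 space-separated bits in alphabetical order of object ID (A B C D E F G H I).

Roots: F
Mark F: refs=G, marked=F
Mark G: refs=null null, marked=F G
Unmarked (collected): A B C D E H I

Answer: 0 0 0 0 0 1 1 0 0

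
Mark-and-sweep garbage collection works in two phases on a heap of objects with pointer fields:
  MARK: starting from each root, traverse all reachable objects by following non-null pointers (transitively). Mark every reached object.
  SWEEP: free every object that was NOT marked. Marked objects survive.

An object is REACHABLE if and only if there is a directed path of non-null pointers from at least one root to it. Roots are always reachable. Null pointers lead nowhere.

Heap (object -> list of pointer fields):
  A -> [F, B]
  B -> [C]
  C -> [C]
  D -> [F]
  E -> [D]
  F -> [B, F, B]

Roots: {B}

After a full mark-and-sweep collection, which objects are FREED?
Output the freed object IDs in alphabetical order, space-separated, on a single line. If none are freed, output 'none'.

Roots: B
Mark B: refs=C, marked=B
Mark C: refs=C, marked=B C
Unmarked (collected): A D E F

Answer: A D E F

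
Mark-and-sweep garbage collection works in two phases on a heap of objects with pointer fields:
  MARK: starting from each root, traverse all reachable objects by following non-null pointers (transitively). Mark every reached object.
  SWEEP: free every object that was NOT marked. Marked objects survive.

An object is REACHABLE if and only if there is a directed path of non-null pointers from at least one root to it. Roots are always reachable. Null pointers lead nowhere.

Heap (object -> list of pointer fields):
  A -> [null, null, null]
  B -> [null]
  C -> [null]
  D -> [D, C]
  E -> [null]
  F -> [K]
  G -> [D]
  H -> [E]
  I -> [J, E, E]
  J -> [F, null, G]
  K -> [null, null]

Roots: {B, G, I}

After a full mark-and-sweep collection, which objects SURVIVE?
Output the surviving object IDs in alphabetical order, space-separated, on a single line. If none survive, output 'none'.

Answer: B C D E F G I J K

Derivation:
Roots: B G I
Mark B: refs=null, marked=B
Mark G: refs=D, marked=B G
Mark I: refs=J E E, marked=B G I
Mark D: refs=D C, marked=B D G I
Mark J: refs=F null G, marked=B D G I J
Mark E: refs=null, marked=B D E G I J
Mark C: refs=null, marked=B C D E G I J
Mark F: refs=K, marked=B C D E F G I J
Mark K: refs=null null, marked=B C D E F G I J K
Unmarked (collected): A H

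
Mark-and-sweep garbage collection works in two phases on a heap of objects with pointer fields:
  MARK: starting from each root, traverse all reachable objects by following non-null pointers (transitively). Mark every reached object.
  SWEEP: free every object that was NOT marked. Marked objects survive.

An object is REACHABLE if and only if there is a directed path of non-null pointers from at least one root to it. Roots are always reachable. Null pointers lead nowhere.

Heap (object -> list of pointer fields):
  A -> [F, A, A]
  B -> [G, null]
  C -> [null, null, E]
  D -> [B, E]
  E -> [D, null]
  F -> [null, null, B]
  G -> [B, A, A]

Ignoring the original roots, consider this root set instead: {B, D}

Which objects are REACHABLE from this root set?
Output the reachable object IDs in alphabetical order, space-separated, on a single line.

Roots: B D
Mark B: refs=G null, marked=B
Mark D: refs=B E, marked=B D
Mark G: refs=B A A, marked=B D G
Mark E: refs=D null, marked=B D E G
Mark A: refs=F A A, marked=A B D E G
Mark F: refs=null null B, marked=A B D E F G
Unmarked (collected): C

Answer: A B D E F G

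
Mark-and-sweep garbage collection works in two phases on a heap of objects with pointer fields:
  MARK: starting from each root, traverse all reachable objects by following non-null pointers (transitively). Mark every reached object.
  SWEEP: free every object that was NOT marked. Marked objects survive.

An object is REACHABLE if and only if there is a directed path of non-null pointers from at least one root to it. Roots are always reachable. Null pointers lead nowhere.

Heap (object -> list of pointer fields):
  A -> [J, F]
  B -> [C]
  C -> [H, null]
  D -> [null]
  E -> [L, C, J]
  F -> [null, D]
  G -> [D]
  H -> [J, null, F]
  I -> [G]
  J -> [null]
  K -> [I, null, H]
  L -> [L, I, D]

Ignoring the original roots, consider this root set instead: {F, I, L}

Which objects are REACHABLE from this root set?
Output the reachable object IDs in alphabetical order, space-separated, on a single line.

Roots: F I L
Mark F: refs=null D, marked=F
Mark I: refs=G, marked=F I
Mark L: refs=L I D, marked=F I L
Mark D: refs=null, marked=D F I L
Mark G: refs=D, marked=D F G I L
Unmarked (collected): A B C E H J K

Answer: D F G I L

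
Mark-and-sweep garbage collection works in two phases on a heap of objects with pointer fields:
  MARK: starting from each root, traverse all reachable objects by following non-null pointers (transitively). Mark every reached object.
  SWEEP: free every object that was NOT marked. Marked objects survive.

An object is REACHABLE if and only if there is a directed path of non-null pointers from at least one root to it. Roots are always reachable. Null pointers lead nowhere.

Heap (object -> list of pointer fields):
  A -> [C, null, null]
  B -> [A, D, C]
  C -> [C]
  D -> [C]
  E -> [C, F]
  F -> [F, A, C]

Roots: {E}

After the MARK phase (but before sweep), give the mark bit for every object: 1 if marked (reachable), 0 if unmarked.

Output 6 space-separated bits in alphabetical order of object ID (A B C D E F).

Answer: 1 0 1 0 1 1

Derivation:
Roots: E
Mark E: refs=C F, marked=E
Mark C: refs=C, marked=C E
Mark F: refs=F A C, marked=C E F
Mark A: refs=C null null, marked=A C E F
Unmarked (collected): B D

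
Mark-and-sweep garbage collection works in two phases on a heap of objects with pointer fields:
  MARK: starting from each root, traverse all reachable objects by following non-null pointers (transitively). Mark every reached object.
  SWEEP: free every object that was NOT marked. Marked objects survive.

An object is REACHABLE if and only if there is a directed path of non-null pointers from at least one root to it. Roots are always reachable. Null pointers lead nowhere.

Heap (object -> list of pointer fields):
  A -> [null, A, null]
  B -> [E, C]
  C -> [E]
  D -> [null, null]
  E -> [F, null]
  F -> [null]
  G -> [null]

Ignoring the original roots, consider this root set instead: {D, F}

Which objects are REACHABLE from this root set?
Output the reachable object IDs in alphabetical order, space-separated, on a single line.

Answer: D F

Derivation:
Roots: D F
Mark D: refs=null null, marked=D
Mark F: refs=null, marked=D F
Unmarked (collected): A B C E G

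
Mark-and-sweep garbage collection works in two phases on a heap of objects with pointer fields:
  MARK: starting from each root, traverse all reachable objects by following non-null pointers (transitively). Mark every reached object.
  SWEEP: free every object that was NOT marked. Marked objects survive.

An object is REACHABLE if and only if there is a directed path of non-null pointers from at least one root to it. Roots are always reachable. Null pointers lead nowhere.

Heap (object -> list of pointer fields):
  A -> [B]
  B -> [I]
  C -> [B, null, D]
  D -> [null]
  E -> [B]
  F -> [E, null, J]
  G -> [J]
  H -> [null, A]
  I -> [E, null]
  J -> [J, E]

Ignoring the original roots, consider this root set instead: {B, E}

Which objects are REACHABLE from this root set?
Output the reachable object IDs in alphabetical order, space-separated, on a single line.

Answer: B E I

Derivation:
Roots: B E
Mark B: refs=I, marked=B
Mark E: refs=B, marked=B E
Mark I: refs=E null, marked=B E I
Unmarked (collected): A C D F G H J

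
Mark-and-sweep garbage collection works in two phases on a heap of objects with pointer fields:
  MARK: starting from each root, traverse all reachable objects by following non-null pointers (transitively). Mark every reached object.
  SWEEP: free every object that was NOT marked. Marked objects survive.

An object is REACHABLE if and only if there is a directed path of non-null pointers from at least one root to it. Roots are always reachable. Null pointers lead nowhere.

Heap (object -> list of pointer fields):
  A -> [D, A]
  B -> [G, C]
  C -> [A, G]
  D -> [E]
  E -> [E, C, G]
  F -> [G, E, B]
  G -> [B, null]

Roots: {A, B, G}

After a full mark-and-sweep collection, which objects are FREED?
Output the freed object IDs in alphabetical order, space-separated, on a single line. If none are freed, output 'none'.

Answer: F

Derivation:
Roots: A B G
Mark A: refs=D A, marked=A
Mark B: refs=G C, marked=A B
Mark G: refs=B null, marked=A B G
Mark D: refs=E, marked=A B D G
Mark C: refs=A G, marked=A B C D G
Mark E: refs=E C G, marked=A B C D E G
Unmarked (collected): F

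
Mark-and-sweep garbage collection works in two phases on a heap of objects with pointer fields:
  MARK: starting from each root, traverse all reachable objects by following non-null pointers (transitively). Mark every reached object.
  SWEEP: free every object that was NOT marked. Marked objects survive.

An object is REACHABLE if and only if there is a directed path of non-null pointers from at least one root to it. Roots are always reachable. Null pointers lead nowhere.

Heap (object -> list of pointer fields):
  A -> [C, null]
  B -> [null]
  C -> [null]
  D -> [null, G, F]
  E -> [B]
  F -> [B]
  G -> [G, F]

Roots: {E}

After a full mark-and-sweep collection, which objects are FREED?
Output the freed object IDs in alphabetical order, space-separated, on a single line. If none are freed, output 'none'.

Answer: A C D F G

Derivation:
Roots: E
Mark E: refs=B, marked=E
Mark B: refs=null, marked=B E
Unmarked (collected): A C D F G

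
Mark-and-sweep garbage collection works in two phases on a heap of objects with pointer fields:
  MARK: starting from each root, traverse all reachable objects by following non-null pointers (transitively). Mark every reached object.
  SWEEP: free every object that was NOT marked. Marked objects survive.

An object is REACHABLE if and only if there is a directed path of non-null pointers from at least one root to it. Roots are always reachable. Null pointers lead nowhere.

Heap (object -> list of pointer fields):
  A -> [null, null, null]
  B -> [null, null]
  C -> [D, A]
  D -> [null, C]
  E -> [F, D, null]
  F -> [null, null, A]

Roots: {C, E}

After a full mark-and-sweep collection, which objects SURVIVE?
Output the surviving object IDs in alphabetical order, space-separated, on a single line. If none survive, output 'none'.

Roots: C E
Mark C: refs=D A, marked=C
Mark E: refs=F D null, marked=C E
Mark D: refs=null C, marked=C D E
Mark A: refs=null null null, marked=A C D E
Mark F: refs=null null A, marked=A C D E F
Unmarked (collected): B

Answer: A C D E F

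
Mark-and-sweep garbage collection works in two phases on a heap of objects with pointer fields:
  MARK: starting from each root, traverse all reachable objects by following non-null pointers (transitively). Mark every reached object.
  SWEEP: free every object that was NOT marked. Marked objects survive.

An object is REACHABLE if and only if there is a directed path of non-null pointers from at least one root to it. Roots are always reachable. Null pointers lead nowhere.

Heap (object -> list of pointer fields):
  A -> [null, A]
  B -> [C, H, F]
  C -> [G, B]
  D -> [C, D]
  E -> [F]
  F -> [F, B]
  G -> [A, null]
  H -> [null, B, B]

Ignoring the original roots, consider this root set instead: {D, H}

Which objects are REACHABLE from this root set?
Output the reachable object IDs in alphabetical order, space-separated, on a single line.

Roots: D H
Mark D: refs=C D, marked=D
Mark H: refs=null B B, marked=D H
Mark C: refs=G B, marked=C D H
Mark B: refs=C H F, marked=B C D H
Mark G: refs=A null, marked=B C D G H
Mark F: refs=F B, marked=B C D F G H
Mark A: refs=null A, marked=A B C D F G H
Unmarked (collected): E

Answer: A B C D F G H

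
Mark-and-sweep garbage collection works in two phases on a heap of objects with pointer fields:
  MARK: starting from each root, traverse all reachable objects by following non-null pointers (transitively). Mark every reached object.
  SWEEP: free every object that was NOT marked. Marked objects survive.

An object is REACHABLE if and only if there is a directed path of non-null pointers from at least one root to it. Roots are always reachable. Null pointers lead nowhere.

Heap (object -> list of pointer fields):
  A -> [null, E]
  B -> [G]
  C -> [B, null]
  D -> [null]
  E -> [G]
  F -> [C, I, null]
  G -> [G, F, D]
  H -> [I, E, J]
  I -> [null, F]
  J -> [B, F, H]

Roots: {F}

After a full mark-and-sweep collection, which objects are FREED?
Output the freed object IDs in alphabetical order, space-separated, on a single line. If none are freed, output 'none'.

Answer: A E H J

Derivation:
Roots: F
Mark F: refs=C I null, marked=F
Mark C: refs=B null, marked=C F
Mark I: refs=null F, marked=C F I
Mark B: refs=G, marked=B C F I
Mark G: refs=G F D, marked=B C F G I
Mark D: refs=null, marked=B C D F G I
Unmarked (collected): A E H J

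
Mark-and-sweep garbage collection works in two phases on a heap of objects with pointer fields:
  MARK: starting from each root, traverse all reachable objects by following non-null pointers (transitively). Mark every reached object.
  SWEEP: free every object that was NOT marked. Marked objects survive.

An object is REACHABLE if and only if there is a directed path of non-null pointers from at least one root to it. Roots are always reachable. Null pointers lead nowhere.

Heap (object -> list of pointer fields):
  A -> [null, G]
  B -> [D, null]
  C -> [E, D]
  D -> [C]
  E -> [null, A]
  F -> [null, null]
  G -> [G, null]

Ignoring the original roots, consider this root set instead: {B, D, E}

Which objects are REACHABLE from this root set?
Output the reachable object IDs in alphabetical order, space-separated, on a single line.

Roots: B D E
Mark B: refs=D null, marked=B
Mark D: refs=C, marked=B D
Mark E: refs=null A, marked=B D E
Mark C: refs=E D, marked=B C D E
Mark A: refs=null G, marked=A B C D E
Mark G: refs=G null, marked=A B C D E G
Unmarked (collected): F

Answer: A B C D E G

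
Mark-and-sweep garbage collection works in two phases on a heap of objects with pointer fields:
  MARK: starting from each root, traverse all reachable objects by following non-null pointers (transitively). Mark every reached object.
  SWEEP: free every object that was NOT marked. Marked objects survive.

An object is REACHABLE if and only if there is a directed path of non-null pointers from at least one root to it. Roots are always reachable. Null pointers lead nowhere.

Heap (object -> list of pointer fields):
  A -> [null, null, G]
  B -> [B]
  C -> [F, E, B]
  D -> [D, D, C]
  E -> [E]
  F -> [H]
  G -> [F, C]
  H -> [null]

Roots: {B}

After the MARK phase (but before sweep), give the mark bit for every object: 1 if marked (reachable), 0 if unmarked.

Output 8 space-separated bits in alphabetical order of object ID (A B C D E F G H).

Roots: B
Mark B: refs=B, marked=B
Unmarked (collected): A C D E F G H

Answer: 0 1 0 0 0 0 0 0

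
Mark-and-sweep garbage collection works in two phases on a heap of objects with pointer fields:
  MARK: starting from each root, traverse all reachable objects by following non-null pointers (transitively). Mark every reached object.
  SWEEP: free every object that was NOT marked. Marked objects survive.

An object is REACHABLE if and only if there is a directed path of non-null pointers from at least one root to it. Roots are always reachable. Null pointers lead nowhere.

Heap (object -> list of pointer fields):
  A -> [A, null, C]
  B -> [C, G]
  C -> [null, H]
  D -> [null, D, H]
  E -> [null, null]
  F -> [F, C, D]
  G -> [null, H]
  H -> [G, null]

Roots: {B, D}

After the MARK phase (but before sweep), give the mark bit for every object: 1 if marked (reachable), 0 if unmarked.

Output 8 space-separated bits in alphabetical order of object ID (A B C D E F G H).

Roots: B D
Mark B: refs=C G, marked=B
Mark D: refs=null D H, marked=B D
Mark C: refs=null H, marked=B C D
Mark G: refs=null H, marked=B C D G
Mark H: refs=G null, marked=B C D G H
Unmarked (collected): A E F

Answer: 0 1 1 1 0 0 1 1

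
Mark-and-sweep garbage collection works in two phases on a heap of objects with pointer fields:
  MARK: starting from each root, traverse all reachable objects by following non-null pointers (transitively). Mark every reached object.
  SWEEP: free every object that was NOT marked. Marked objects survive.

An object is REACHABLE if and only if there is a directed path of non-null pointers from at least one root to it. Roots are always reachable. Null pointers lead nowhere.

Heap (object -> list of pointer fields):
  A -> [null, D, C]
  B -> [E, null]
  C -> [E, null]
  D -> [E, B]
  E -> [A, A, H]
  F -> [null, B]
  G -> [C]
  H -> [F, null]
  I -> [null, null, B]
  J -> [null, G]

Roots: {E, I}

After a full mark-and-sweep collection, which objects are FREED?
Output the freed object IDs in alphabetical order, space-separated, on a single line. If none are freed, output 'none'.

Answer: G J

Derivation:
Roots: E I
Mark E: refs=A A H, marked=E
Mark I: refs=null null B, marked=E I
Mark A: refs=null D C, marked=A E I
Mark H: refs=F null, marked=A E H I
Mark B: refs=E null, marked=A B E H I
Mark D: refs=E B, marked=A B D E H I
Mark C: refs=E null, marked=A B C D E H I
Mark F: refs=null B, marked=A B C D E F H I
Unmarked (collected): G J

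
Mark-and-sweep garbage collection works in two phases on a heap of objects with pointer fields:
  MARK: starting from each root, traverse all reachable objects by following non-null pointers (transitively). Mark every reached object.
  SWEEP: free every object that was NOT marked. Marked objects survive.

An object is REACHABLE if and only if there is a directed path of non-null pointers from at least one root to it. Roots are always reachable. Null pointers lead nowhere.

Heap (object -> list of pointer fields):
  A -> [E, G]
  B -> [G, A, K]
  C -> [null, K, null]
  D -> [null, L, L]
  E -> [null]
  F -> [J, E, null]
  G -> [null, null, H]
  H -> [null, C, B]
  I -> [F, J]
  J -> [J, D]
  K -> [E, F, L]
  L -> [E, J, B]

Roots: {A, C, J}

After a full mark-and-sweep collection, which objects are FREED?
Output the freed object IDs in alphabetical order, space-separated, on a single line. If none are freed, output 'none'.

Answer: I

Derivation:
Roots: A C J
Mark A: refs=E G, marked=A
Mark C: refs=null K null, marked=A C
Mark J: refs=J D, marked=A C J
Mark E: refs=null, marked=A C E J
Mark G: refs=null null H, marked=A C E G J
Mark K: refs=E F L, marked=A C E G J K
Mark D: refs=null L L, marked=A C D E G J K
Mark H: refs=null C B, marked=A C D E G H J K
Mark F: refs=J E null, marked=A C D E F G H J K
Mark L: refs=E J B, marked=A C D E F G H J K L
Mark B: refs=G A K, marked=A B C D E F G H J K L
Unmarked (collected): I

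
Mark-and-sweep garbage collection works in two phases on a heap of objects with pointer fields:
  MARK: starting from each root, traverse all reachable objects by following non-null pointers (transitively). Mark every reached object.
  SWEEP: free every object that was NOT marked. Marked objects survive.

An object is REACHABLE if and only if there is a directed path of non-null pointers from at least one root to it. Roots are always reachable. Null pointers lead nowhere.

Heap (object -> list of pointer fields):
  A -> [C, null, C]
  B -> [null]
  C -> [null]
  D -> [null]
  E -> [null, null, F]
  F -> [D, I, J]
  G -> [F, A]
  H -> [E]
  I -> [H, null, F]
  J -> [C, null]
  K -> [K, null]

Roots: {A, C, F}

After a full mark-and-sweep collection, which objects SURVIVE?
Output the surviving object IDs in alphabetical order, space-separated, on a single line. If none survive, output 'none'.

Answer: A C D E F H I J

Derivation:
Roots: A C F
Mark A: refs=C null C, marked=A
Mark C: refs=null, marked=A C
Mark F: refs=D I J, marked=A C F
Mark D: refs=null, marked=A C D F
Mark I: refs=H null F, marked=A C D F I
Mark J: refs=C null, marked=A C D F I J
Mark H: refs=E, marked=A C D F H I J
Mark E: refs=null null F, marked=A C D E F H I J
Unmarked (collected): B G K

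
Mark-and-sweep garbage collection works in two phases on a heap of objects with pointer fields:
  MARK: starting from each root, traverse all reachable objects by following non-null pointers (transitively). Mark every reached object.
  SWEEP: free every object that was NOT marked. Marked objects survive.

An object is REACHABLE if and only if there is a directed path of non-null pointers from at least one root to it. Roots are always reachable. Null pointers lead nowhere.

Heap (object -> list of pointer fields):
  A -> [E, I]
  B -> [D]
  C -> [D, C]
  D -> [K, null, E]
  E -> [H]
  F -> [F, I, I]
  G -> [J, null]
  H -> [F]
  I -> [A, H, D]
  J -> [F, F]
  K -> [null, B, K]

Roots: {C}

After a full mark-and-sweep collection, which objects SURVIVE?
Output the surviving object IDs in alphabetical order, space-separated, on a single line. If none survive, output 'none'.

Roots: C
Mark C: refs=D C, marked=C
Mark D: refs=K null E, marked=C D
Mark K: refs=null B K, marked=C D K
Mark E: refs=H, marked=C D E K
Mark B: refs=D, marked=B C D E K
Mark H: refs=F, marked=B C D E H K
Mark F: refs=F I I, marked=B C D E F H K
Mark I: refs=A H D, marked=B C D E F H I K
Mark A: refs=E I, marked=A B C D E F H I K
Unmarked (collected): G J

Answer: A B C D E F H I K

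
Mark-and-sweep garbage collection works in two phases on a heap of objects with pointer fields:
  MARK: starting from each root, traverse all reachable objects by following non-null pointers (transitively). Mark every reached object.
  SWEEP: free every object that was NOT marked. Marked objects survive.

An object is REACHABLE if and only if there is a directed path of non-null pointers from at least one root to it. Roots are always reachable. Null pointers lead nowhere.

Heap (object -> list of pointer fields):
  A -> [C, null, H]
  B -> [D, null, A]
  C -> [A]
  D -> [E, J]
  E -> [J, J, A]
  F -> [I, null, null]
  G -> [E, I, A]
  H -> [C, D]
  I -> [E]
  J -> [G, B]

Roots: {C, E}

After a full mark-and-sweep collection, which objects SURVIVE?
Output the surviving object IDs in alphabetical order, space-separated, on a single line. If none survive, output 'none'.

Roots: C E
Mark C: refs=A, marked=C
Mark E: refs=J J A, marked=C E
Mark A: refs=C null H, marked=A C E
Mark J: refs=G B, marked=A C E J
Mark H: refs=C D, marked=A C E H J
Mark G: refs=E I A, marked=A C E G H J
Mark B: refs=D null A, marked=A B C E G H J
Mark D: refs=E J, marked=A B C D E G H J
Mark I: refs=E, marked=A B C D E G H I J
Unmarked (collected): F

Answer: A B C D E G H I J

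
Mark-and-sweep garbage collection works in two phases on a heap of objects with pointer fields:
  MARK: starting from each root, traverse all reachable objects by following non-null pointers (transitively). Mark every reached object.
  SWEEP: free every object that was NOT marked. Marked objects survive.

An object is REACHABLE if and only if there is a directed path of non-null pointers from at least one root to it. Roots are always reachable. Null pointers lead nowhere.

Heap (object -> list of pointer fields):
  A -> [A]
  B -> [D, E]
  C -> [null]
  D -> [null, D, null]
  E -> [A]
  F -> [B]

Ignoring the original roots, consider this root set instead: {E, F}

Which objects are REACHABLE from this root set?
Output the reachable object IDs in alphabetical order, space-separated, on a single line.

Roots: E F
Mark E: refs=A, marked=E
Mark F: refs=B, marked=E F
Mark A: refs=A, marked=A E F
Mark B: refs=D E, marked=A B E F
Mark D: refs=null D null, marked=A B D E F
Unmarked (collected): C

Answer: A B D E F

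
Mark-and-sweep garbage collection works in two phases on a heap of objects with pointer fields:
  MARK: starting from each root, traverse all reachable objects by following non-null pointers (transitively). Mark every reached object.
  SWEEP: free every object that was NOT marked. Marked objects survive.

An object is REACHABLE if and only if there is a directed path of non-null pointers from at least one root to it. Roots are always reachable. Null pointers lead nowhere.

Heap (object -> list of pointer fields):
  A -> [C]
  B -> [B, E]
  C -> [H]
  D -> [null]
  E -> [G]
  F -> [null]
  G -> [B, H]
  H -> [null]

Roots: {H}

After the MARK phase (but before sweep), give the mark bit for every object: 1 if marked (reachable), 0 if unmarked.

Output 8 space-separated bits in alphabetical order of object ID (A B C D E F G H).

Roots: H
Mark H: refs=null, marked=H
Unmarked (collected): A B C D E F G

Answer: 0 0 0 0 0 0 0 1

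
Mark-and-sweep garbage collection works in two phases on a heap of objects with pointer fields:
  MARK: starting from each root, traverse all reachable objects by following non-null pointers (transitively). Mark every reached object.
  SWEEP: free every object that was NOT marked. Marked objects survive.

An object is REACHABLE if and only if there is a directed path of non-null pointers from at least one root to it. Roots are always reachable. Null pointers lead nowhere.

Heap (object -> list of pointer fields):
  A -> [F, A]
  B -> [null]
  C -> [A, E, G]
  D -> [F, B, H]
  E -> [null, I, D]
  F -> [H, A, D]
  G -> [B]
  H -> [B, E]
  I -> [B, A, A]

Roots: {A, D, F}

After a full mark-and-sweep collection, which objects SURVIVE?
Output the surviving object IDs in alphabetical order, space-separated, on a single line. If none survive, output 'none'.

Roots: A D F
Mark A: refs=F A, marked=A
Mark D: refs=F B H, marked=A D
Mark F: refs=H A D, marked=A D F
Mark B: refs=null, marked=A B D F
Mark H: refs=B E, marked=A B D F H
Mark E: refs=null I D, marked=A B D E F H
Mark I: refs=B A A, marked=A B D E F H I
Unmarked (collected): C G

Answer: A B D E F H I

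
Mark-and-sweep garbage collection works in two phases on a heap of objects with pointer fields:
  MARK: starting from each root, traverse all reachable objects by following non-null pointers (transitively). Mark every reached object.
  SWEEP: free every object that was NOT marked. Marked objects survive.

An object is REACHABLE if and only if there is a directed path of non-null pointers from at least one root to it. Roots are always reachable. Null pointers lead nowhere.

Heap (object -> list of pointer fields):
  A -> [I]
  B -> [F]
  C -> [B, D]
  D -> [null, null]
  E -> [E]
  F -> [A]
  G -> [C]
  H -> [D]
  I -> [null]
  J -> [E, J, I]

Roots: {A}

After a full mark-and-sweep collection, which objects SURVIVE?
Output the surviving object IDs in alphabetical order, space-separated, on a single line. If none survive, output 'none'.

Answer: A I

Derivation:
Roots: A
Mark A: refs=I, marked=A
Mark I: refs=null, marked=A I
Unmarked (collected): B C D E F G H J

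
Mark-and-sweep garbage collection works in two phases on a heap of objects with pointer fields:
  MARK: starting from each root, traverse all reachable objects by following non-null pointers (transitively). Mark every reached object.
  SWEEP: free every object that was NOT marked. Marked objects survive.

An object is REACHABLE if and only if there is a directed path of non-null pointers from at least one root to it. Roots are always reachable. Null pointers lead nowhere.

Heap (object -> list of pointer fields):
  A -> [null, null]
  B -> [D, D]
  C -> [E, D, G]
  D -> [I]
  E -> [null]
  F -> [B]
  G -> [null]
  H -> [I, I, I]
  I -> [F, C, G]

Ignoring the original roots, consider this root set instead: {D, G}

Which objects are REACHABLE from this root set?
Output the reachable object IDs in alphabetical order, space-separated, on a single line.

Answer: B C D E F G I

Derivation:
Roots: D G
Mark D: refs=I, marked=D
Mark G: refs=null, marked=D G
Mark I: refs=F C G, marked=D G I
Mark F: refs=B, marked=D F G I
Mark C: refs=E D G, marked=C D F G I
Mark B: refs=D D, marked=B C D F G I
Mark E: refs=null, marked=B C D E F G I
Unmarked (collected): A H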